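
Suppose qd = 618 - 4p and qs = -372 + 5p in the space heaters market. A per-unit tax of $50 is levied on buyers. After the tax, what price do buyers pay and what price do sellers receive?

Pre-tax equilibrium: p* = 110, q* = 178.
Tax on buyers shifts demand to qd = 618 − 4(p + 50) = 418 - 4p.
418 - 4p = -372 + 5p gives seller price ps = 790/9; buyers pay pb = 790/9 + 50 = 1240/9.
New quantity: q = 618 − 4(1240/9) = 602/9.

Buyers pay 1240/9, sellers receive 790/9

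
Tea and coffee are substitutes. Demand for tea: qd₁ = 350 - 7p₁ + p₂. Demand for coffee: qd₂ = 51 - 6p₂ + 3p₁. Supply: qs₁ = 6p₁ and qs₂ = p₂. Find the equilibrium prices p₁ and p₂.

Market 1: 350 - 7p₁ + p₂ = 6p₁ → 13p₁ - p₂ = 350.
Market 2: 7p₂ - 3p₁ = 51.
Eliminating p₂: 7×(1) + 1×(2) gives 88p₁ = 2501, so p₁ = 2501/88.
Back-substitute into (2): p₂ = (51 + 3×2501/88) / 7 = 1713/88.

p₁ = 2501/88, p₂ = 1713/88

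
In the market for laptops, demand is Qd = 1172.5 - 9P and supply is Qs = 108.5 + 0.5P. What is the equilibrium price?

P* = 112

Set Qd = Qs: 1172.5 - 9P = 108.5 + 0.5P.
1064 = 9.5P, so P* = 112.
Q* = 1172.5 − 9(112) = 164.5.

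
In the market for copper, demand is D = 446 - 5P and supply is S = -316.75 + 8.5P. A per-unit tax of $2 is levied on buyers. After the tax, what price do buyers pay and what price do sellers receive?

Buyers pay 3119/54, sellers receive 3011/54

Pre-tax equilibrium: P* = 56.5, Q* = 163.5.
Tax on buyers shifts demand to D = 446 − 5(P + 2) = 436 - 5P.
436 - 5P = -316.75 + 8.5P gives seller price Ps = 3011/54; buyers pay Pb = 3011/54 + 2 = 3119/54.
New quantity: Q = 446 − 5(3119/54) = 8489/54.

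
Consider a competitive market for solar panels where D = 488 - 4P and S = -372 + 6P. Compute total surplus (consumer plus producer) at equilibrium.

Equilibrium: 488 - 4P = -372 + 6P gives P* = 86, Q* = 144.
Demand choke price: P = 122; supply starts at P = 62.
CS = ½(122 − 86)(144) = 2592; PS = ½(86 − 62)(144) = 1728.

Total surplus = 4320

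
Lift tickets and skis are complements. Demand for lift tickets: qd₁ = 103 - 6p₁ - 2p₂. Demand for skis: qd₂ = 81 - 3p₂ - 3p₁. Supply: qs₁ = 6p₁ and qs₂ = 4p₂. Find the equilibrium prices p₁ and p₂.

p₁ = 43/6, p₂ = 8.5

Market 1: 103 - 6p₁ - 2p₂ = 6p₁ → 12p₁ + 2p₂ = 103.
Market 2: 7p₂ + 3p₁ = 81.
Eliminating p₂: 7×(1) − 2×(2) gives 78p₁ = 559, so p₁ = 43/6.
Back-substitute into (2): p₂ = (81 − 3×43/6) / 7 = 8.5.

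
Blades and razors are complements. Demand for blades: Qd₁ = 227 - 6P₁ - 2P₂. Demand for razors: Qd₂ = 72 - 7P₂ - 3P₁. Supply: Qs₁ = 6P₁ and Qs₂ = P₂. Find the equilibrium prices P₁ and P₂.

P₁ = 836/45, P₂ = 61/30

Market 1: 227 - 6P₁ - 2P₂ = 6P₁ → 12P₁ + 2P₂ = 227.
Market 2: 8P₂ + 3P₁ = 72.
Eliminating P₂: 8×(1) − 2×(2) gives 90P₁ = 1672, so P₁ = 836/45.
Back-substitute into (2): P₂ = (72 − 3×836/45) / 8 = 61/30.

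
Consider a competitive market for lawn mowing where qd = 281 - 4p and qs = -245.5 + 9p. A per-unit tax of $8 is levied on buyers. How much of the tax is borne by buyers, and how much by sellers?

Pre-tax equilibrium: p* = 40.5, q* = 119.
Tax on buyers shifts demand to qd = 281 − 4(p + 8) = 249 - 4p.
249 - 4p = -245.5 + 9p gives seller price ps = 989/26; buyers pay pb = 989/26 + 8 = 1197/26.
New quantity: q = 281 − 4(1197/26) = 1259/13.
Buyer burden = 1197/26 − 40.5 = 72/13; seller burden = 40.5 − 989/26 = 32/13.

Buyers bear 72/13, sellers bear 32/13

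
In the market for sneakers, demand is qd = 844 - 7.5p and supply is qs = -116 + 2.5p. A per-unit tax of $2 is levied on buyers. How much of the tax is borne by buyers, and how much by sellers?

Pre-tax equilibrium: p* = 96, q* = 124.
Tax on buyers shifts demand to qd = 844 − 7.5(p + 2) = 829 - 7.5p.
829 - 7.5p = -116 + 2.5p gives seller price ps = 94.5; buyers pay pb = 94.5 + 2 = 96.5.
New quantity: q = 844 − 7.5(96.5) = 120.25.
Buyer burden = 96.5 − 96 = 0.5; seller burden = 96 − 94.5 = 1.5.

Buyers bear $0.5, sellers bear $1.5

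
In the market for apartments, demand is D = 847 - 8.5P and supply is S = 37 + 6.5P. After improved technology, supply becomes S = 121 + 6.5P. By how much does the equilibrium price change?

Original equilibrium: P* = 54, Q* = 388.
New equilibrium: 847 - 8.5P = 121 + 6.5P, so 726 = 15P and P' = 48.4; Q' = 847 − 8.5(48.4) = 435.6.
Change in price: 48.4 − 54 = -5.6.

ΔP = -5.6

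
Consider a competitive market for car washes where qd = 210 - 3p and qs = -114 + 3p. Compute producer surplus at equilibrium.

Equilibrium: 210 - 3p = -114 + 3p gives p* = 54, q* = 48.
Supply starts at p = 38 (where qs = 0).
PS = ½(54 − 38)(48) = 384.

Producer surplus = 384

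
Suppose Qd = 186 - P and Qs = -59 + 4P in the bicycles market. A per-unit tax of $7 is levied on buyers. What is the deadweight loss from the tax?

Deadweight loss = 19.6

Pre-tax equilibrium: P* = 49, Q* = 137.
Tax on buyers shifts demand to Qd = 186 − 1(P + 7) = 179 - P.
179 - P = -59 + 4P gives seller price Ps = 47.6; buyers pay Pb = 47.6 + 7 = 54.6.
New quantity: Q = 186 − 1(54.6) = 131.4.
DWL = ½ × 7 × (137 − 131.4) = 19.6.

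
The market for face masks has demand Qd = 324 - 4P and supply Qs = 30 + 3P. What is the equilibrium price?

Set Qd = Qs: 324 - 4P = 30 + 3P.
294 = 7P, so P* = 42.
Q* = 324 − 4(42) = 156.

P* = 42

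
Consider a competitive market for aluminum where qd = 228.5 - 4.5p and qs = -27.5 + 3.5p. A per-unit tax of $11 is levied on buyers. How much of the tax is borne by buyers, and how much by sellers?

Pre-tax equilibrium: p* = 32, q* = 84.5.
Tax on buyers shifts demand to qd = 228.5 − 4.5(p + 11) = 179 - 4.5p.
179 - 4.5p = -27.5 + 3.5p gives seller price ps = 25.8125; buyers pay pb = 25.8125 + 11 = 36.8125.
New quantity: q = 228.5 − 4.5(36.8125) = 62.84375.
Buyer burden = 36.8125 − 32 = 4.8125; seller burden = 32 − 25.8125 = 6.1875.

Buyers bear $4.8125, sellers bear $6.1875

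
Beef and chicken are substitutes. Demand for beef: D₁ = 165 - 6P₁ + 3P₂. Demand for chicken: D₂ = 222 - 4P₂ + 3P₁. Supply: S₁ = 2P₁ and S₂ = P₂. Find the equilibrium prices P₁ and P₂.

Market 1: 165 - 6P₁ + 3P₂ = 2P₁ → 8P₁ - 3P₂ = 165.
Market 2: 5P₂ - 3P₁ = 222.
Eliminating P₂: 5×(1) + 3×(2) gives 31P₁ = 1491, so P₁ = 1491/31.
Back-substitute into (2): P₂ = (222 + 3×1491/31) / 5 = 2271/31.

P₁ = 1491/31, P₂ = 2271/31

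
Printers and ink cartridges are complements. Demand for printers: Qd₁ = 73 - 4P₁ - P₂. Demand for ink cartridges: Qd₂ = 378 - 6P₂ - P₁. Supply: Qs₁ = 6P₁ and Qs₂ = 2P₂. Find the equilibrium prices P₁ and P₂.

P₁ = 206/79, P₂ = 3707/79

Market 1: 73 - 4P₁ - P₂ = 6P₁ → 10P₁ + P₂ = 73.
Market 2: 8P₂ + P₁ = 378.
Eliminating P₂: 8×(1) − 1×(2) gives 79P₁ = 206, so P₁ = 206/79.
Back-substitute into (2): P₂ = (378 − 1×206/79) / 8 = 3707/79.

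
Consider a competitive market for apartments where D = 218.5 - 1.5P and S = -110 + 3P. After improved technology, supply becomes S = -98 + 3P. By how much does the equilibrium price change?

Original equilibrium: P* = 73, Q* = 109.
New equilibrium: 218.5 - 1.5P = -98 + 3P, so 316.5 = 4.5P and P' = 211/3; Q' = 218.5 − 1.5(211/3) = 113.
Change in price: 211/3 − 73 = -8/3.

ΔP = -8/3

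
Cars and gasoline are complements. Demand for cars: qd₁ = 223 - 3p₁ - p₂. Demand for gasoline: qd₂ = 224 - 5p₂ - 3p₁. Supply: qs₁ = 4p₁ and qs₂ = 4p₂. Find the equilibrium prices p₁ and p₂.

p₁ = 1783/60, p₂ = 899/60

Market 1: 223 - 3p₁ - p₂ = 4p₁ → 7p₁ + p₂ = 223.
Market 2: 9p₂ + 3p₁ = 224.
Eliminating p₂: 9×(1) − 1×(2) gives 60p₁ = 1783, so p₁ = 1783/60.
Back-substitute into (2): p₂ = (224 − 3×1783/60) / 9 = 899/60.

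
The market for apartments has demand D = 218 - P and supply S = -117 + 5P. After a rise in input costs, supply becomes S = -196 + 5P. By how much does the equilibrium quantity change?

ΔQ = -79/6

Original equilibrium: P* = 335/6, Q* = 973/6.
New equilibrium: 218 - P = -196 + 5P, so 414 = 6P and P' = 69; Q' = 218 − 1(69) = 149.
Change in quantity: 149 − 973/6 = -79/6.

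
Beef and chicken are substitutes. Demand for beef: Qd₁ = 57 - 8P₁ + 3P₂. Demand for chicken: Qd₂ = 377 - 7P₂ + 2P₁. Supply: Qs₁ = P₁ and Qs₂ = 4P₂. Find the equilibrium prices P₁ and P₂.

P₁ = 586/31, P₂ = 1169/31

Market 1: 57 - 8P₁ + 3P₂ = P₁ → 9P₁ - 3P₂ = 57.
Market 2: 11P₂ - 2P₁ = 377.
Eliminating P₂: 11×(1) + 3×(2) gives 93P₁ = 1758, so P₁ = 586/31.
Back-substitute into (2): P₂ = (377 + 2×586/31) / 11 = 1169/31.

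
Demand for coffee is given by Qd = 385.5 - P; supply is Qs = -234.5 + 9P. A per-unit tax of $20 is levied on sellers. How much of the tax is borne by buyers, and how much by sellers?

Pre-tax equilibrium: P* = 62, Q* = 323.5.
Tax on sellers shifts supply to Qs = -234.5 + 9(P − 20) = -414.5 + 9P.
385.5 - P = -414.5 + 9P gives buyer price Pb = 80; sellers receive Ps = 80 − 20 = 60.
New quantity: Q = 385.5 − 1(80) = 305.5.
Buyer burden = 80 − 62 = 18; seller burden = 62 − 60 = 2.

Buyers bear $18, sellers bear $2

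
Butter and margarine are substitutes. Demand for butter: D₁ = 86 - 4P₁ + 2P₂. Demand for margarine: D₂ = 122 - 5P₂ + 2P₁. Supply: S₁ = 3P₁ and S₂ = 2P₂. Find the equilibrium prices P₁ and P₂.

Market 1: 86 - 4P₁ + 2P₂ = 3P₁ → 7P₁ - 2P₂ = 86.
Market 2: 7P₂ - 2P₁ = 122.
Eliminating P₂: 7×(1) + 2×(2) gives 45P₁ = 846, so P₁ = 18.8.
Back-substitute into (2): P₂ = (122 + 2×18.8) / 7 = 22.8.

P₁ = 18.8, P₂ = 22.8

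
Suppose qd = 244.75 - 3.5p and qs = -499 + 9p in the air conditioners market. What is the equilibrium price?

p* = 59.5

Set qd = qs: 244.75 - 3.5p = -499 + 9p.
743.75 = 12.5p, so p* = 59.5.
q* = 244.75 − 3.5(59.5) = 36.5.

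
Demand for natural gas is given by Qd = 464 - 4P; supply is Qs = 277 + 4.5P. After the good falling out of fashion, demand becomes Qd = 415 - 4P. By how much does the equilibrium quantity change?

Original equilibrium: P* = 22, Q* = 376.
New equilibrium: 415 - 4P = 277 + 4.5P, so 138 = 8.5P and P' = 276/17; Q' = 415 − 4(276/17) = 5951/17.
Change in quantity: 5951/17 − 376 = -441/17.

ΔQ = -441/17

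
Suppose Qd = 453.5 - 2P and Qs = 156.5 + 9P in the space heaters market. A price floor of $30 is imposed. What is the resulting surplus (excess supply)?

Surplus = 33

Equilibrium price would be P* = 27, so the floor at 30 binds.
At P = 30: Qd = 393.5, Qs = 426.5.
Surplus = 426.5 − 393.5 = 33.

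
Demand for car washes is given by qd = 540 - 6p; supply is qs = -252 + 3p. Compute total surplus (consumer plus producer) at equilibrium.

Equilibrium: 540 - 6p = -252 + 3p gives p* = 88, q* = 12.
Demand choke price: p = 90; supply starts at p = 84.
CS = ½(90 − 88)(12) = 12; PS = ½(88 − 84)(12) = 24.

Total surplus = 36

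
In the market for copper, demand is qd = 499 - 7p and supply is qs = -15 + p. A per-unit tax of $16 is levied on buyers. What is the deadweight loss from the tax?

Deadweight loss = 112

Pre-tax equilibrium: p* = 64.25, q* = 49.25.
Tax on buyers shifts demand to qd = 499 − 7(p + 16) = 387 - 7p.
387 - 7p = -15 + p gives seller price ps = 50.25; buyers pay pb = 50.25 + 16 = 66.25.
New quantity: q = 499 − 7(66.25) = 35.25.
DWL = ½ × 16 × (49.25 − 35.25) = 112.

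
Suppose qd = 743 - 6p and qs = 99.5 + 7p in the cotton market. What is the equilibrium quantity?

q* = 446

Set qd = qs: 743 - 6p = 99.5 + 7p.
643.5 = 13p, so p* = 49.5.
q* = 743 − 6(49.5) = 446.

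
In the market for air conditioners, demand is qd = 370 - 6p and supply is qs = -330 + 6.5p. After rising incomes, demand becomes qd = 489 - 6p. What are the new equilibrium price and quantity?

p' = 65.52, q' = 95.88

Original equilibrium: p* = 56, q* = 34.
New equilibrium: 489 - 6p = -330 + 6.5p, so 819 = 12.5p and p' = 65.52; q' = 489 − 6(65.52) = 95.88.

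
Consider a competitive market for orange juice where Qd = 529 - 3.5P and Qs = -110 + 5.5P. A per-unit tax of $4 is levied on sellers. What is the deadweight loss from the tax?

Pre-tax equilibrium: P* = 71, Q* = 280.5.
Tax on sellers shifts supply to Qs = -110 + 5.5(P − 4) = -132 + 5.5P.
529 - 3.5P = -132 + 5.5P gives buyer price Pb = 661/9; sellers receive Ps = 661/9 − 4 = 625/9.
New quantity: Q = 529 − 3.5(661/9) = 4895/18.
DWL = ½ × 4 × (280.5 − 4895/18) = 154/9.

Deadweight loss = 154/9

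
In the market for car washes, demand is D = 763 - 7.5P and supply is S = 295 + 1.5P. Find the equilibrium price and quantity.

P* = 52, Q* = 373

Set D = S: 763 - 7.5P = 295 + 1.5P.
468 = 9P, so P* = 52.
Q* = 763 − 7.5(52) = 373.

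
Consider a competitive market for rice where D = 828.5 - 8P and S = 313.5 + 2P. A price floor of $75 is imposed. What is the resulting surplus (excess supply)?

Equilibrium price would be P* = 51.5, so the floor at 75 binds.
At P = 75: D = 228.5, S = 463.5.
Surplus = 463.5 − 228.5 = 235.

Surplus = 235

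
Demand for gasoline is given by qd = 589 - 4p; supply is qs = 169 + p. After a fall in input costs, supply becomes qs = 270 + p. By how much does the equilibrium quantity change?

Original equilibrium: p* = 84, q* = 253.
New equilibrium: 589 - 4p = 270 + p, so 319 = 5p and p' = 63.8; q' = 589 − 4(63.8) = 333.8.
Change in quantity: 333.8 − 253 = 80.8.

Δq = 80.8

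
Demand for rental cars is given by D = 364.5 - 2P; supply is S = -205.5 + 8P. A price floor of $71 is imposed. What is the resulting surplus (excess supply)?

Equilibrium price would be P* = 57, so the floor at 71 binds.
At P = 71: D = 222.5, S = 362.5.
Surplus = 362.5 − 222.5 = 140.

Surplus = 140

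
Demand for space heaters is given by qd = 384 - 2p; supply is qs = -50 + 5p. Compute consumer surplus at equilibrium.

Equilibrium: 384 - 2p = -50 + 5p gives p* = 62, q* = 260.
Demand choke price (qd = 0): p = 192.
CS = ½(192 − 62)(260) = 16900.

Consumer surplus = 16900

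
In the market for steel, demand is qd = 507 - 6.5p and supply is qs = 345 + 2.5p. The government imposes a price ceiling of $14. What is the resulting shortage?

Equilibrium price would be p* = 18, so the ceiling at 14 binds.
At p = 14: qd = 507 − 6.5(14) = 416, qs = 345 + 2.5(14) = 380.
Shortage = 416 − 380 = 36.

Shortage = 36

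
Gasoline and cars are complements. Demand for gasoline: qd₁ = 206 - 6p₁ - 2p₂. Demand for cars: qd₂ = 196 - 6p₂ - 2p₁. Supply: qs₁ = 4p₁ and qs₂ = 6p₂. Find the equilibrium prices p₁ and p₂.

p₁ = 520/29, p₂ = 387/29

Market 1: 206 - 6p₁ - 2p₂ = 4p₁ → 10p₁ + 2p₂ = 206.
Market 2: 12p₂ + 2p₁ = 196.
Eliminating p₂: 12×(1) − 2×(2) gives 116p₁ = 2080, so p₁ = 520/29.
Back-substitute into (2): p₂ = (196 − 2×520/29) / 12 = 387/29.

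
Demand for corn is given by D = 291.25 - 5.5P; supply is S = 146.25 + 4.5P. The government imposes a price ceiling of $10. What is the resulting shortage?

Shortage = 45

Equilibrium price would be P* = 14.5, so the ceiling at 10 binds.
At P = 10: D = 291.25 − 5.5(10) = 236.25, S = 146.25 + 4.5(10) = 191.25.
Shortage = 236.25 − 191.25 = 45.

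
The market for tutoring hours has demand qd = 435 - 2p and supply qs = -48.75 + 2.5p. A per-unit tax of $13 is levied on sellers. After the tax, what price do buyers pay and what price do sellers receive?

Buyers pay 2065/18, sellers receive 1831/18

Pre-tax equilibrium: p* = 107.5, q* = 220.
Tax on sellers shifts supply to qs = -48.75 + 2.5(p − 13) = -81.25 + 2.5p.
435 - 2p = -81.25 + 2.5p gives buyer price pb = 2065/18; sellers receive ps = 2065/18 − 13 = 1831/18.
New quantity: q = 435 − 2(2065/18) = 1850/9.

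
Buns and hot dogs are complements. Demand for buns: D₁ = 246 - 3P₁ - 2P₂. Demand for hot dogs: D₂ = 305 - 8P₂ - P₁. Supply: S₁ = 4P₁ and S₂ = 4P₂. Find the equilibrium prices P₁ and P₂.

P₁ = 1171/41, P₂ = 1889/82

Market 1: 246 - 3P₁ - 2P₂ = 4P₁ → 7P₁ + 2P₂ = 246.
Market 2: 12P₂ + P₁ = 305.
Eliminating P₂: 12×(1) − 2×(2) gives 82P₁ = 2342, so P₁ = 1171/41.
Back-substitute into (2): P₂ = (305 − 1×1171/41) / 12 = 1889/82.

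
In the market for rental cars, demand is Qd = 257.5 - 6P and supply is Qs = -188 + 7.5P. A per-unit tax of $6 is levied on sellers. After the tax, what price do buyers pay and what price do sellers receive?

Buyers pay 109/3, sellers receive 91/3

Pre-tax equilibrium: P* = 33, Q* = 59.5.
Tax on sellers shifts supply to Qs = -188 + 7.5(P − 6) = -233 + 7.5P.
257.5 - 6P = -233 + 7.5P gives buyer price Pb = 109/3; sellers receive Ps = 109/3 − 6 = 91/3.
New quantity: Q = 257.5 − 6(109/3) = 39.5.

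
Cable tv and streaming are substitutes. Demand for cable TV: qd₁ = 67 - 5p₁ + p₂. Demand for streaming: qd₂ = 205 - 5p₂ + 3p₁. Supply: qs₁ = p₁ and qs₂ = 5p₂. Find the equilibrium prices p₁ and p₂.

p₁ = 875/57, p₂ = 477/19

Market 1: 67 - 5p₁ + p₂ = p₁ → 6p₁ - p₂ = 67.
Market 2: 10p₂ - 3p₁ = 205.
Eliminating p₂: 10×(1) + 1×(2) gives 57p₁ = 875, so p₁ = 875/57.
Back-substitute into (2): p₂ = (205 + 3×875/57) / 10 = 477/19.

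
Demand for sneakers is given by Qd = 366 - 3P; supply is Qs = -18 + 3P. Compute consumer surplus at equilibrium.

Equilibrium: 366 - 3P = -18 + 3P gives P* = 64, Q* = 174.
Demand choke price (Qd = 0): P = 122.
CS = ½(122 − 64)(174) = 5046.

Consumer surplus = 5046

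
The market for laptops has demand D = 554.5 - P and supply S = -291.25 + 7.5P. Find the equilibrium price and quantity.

P* = 99.5, Q* = 455

Set D = S: 554.5 - P = -291.25 + 7.5P.
845.75 = 8.5P, so P* = 99.5.
Q* = 554.5 − 1(99.5) = 455.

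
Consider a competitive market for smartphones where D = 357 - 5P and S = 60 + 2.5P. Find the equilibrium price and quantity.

Set D = S: 357 - 5P = 60 + 2.5P.
297 = 7.5P, so P* = 39.6.
Q* = 357 − 5(39.6) = 159.

P* = 39.6, Q* = 159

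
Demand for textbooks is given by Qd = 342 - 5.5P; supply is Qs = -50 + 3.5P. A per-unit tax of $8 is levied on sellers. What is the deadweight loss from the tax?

Pre-tax equilibrium: P* = 392/9, Q* = 922/9.
Tax on sellers shifts supply to Qs = -50 + 3.5(P − 8) = -78 + 3.5P.
342 - 5.5P = -78 + 3.5P gives buyer price Pb = 140/3; sellers receive Ps = 140/3 − 8 = 116/3.
New quantity: Q = 342 − 5.5(140/3) = 256/3.
DWL = ½ × 8 × (922/9 − 256/3) = 616/9.

Deadweight loss = 616/9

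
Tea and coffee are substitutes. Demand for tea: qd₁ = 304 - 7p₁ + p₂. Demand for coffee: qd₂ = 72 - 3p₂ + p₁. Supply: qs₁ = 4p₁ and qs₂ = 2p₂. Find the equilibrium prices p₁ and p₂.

Market 1: 304 - 7p₁ + p₂ = 4p₁ → 11p₁ - p₂ = 304.
Market 2: 5p₂ - p₁ = 72.
Eliminating p₂: 5×(1) + 1×(2) gives 54p₁ = 1592, so p₁ = 796/27.
Back-substitute into (2): p₂ = (72 + 1×796/27) / 5 = 548/27.

p₁ = 796/27, p₂ = 548/27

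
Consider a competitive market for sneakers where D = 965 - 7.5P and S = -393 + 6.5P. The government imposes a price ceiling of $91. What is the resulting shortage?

Shortage = 84

Equilibrium price would be P* = 97, so the ceiling at 91 binds.
At P = 91: D = 965 − 7.5(91) = 282.5, S = -393 + 6.5(91) = 198.5.
Shortage = 282.5 − 198.5 = 84.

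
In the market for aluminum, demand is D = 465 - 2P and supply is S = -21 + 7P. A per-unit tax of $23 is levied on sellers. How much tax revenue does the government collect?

Tax revenue = 66493/9

Pre-tax equilibrium: P* = 54, Q* = 357.
Tax on sellers shifts supply to S = -21 + 7(P − 23) = -182 + 7P.
465 - 2P = -182 + 7P gives buyer price Pb = 647/9; sellers receive Ps = 647/9 − 23 = 440/9.
New quantity: Q = 465 − 2(647/9) = 2891/9.
Revenue = 23 × 2891/9 = 66493/9.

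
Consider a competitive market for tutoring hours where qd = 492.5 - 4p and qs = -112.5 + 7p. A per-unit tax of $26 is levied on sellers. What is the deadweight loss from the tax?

Deadweight loss = 9464/11

Pre-tax equilibrium: p* = 55, q* = 272.5.
Tax on sellers shifts supply to qs = -112.5 + 7(p − 26) = -294.5 + 7p.
492.5 - 4p = -294.5 + 7p gives buyer price pb = 787/11; sellers receive ps = 787/11 − 26 = 501/11.
New quantity: q = 492.5 − 4(787/11) = 4539/22.
DWL = ½ × 26 × (272.5 − 4539/22) = 9464/11.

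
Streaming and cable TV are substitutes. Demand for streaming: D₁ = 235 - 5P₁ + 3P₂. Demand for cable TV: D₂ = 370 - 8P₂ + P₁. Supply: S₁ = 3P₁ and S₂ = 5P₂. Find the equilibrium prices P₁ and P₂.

P₁ = 4165/101, P₂ = 3195/101

Market 1: 235 - 5P₁ + 3P₂ = 3P₁ → 8P₁ - 3P₂ = 235.
Market 2: 13P₂ - P₁ = 370.
Eliminating P₂: 13×(1) + 3×(2) gives 101P₁ = 4165, so P₁ = 4165/101.
Back-substitute into (2): P₂ = (370 + 1×4165/101) / 13 = 3195/101.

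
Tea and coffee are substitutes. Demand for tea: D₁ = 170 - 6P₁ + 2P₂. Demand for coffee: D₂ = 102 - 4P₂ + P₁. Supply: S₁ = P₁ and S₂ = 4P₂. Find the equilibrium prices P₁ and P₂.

Market 1: 170 - 6P₁ + 2P₂ = P₁ → 7P₁ - 2P₂ = 170.
Market 2: 8P₂ - P₁ = 102.
Eliminating P₂: 8×(1) + 2×(2) gives 54P₁ = 1564, so P₁ = 782/27.
Back-substitute into (2): P₂ = (102 + 1×782/27) / 8 = 442/27.

P₁ = 782/27, P₂ = 442/27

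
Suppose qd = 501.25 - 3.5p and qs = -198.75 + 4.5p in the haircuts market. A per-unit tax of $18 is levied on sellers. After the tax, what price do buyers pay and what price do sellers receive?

Pre-tax equilibrium: p* = 87.5, q* = 195.
Tax on sellers shifts supply to qs = -198.75 + 4.5(p − 18) = -279.75 + 4.5p.
501.25 - 3.5p = -279.75 + 4.5p gives buyer price pb = 97.625; sellers receive ps = 97.625 − 18 = 79.625.
New quantity: q = 501.25 − 3.5(97.625) = 159.5625.

Buyers pay $97.625, sellers receive $79.625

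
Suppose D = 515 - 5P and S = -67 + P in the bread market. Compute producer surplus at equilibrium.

Equilibrium: 515 - 5P = -67 + P gives P* = 97, Q* = 30.
Supply starts at P = 67 (where S = 0).
PS = ½(97 − 67)(30) = 450.

Producer surplus = 450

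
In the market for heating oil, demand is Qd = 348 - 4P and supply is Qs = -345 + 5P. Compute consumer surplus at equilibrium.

Equilibrium: 348 - 4P = -345 + 5P gives P* = 77, Q* = 40.
Demand choke price (Qd = 0): P = 87.
CS = ½(87 − 77)(40) = 200.

Consumer surplus = 200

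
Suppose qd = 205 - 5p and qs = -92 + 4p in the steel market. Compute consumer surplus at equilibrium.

Equilibrium: 205 - 5p = -92 + 4p gives p* = 33, q* = 40.
Demand choke price (qd = 0): p = 41.
CS = ½(41 − 33)(40) = 160.

Consumer surplus = 160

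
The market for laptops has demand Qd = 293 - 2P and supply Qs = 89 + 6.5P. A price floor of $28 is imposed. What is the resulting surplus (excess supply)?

Equilibrium price would be P* = 24, so the floor at 28 binds.
At P = 28: Qd = 237, Qs = 271.
Surplus = 271 − 237 = 34.

Surplus = 34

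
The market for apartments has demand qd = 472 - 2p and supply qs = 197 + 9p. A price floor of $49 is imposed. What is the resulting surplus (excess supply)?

Surplus = 264

Equilibrium price would be p* = 25, so the floor at 49 binds.
At p = 49: qd = 374, qs = 638.
Surplus = 638 − 374 = 264.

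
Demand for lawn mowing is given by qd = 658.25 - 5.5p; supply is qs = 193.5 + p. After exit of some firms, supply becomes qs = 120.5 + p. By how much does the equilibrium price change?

Original equilibrium: p* = 71.5, q* = 265.
New equilibrium: 658.25 - 5.5p = 120.5 + p, so 537.75 = 6.5p and p' = 2151/26; q' = 658.25 − 5.5(2151/26) = 2642/13.
Change in price: 2151/26 − 71.5 = 146/13.

Δp = 146/13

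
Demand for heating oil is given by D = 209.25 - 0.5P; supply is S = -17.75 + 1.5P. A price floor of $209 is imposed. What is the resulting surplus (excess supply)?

Surplus = 191

Equilibrium price would be P* = 113.5, so the floor at 209 binds.
At P = 209: D = 104.75, S = 295.75.
Surplus = 295.75 − 104.75 = 191.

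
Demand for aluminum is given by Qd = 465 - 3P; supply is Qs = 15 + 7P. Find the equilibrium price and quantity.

Set Qd = Qs: 465 - 3P = 15 + 7P.
450 = 10P, so P* = 45.
Q* = 465 − 3(45) = 330.

P* = 45, Q* = 330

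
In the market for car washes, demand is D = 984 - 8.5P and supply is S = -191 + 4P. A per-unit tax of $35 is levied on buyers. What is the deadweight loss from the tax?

Deadweight loss = 1666

Pre-tax equilibrium: P* = 94, Q* = 185.
Tax on buyers shifts demand to D = 984 − 8.5(P + 35) = 686.5 - 8.5P.
686.5 - 8.5P = -191 + 4P gives seller price Ps = 70.2; buyers pay Pb = 70.2 + 35 = 105.2.
New quantity: Q = 984 − 8.5(105.2) = 89.8.
DWL = ½ × 35 × (185 − 89.8) = 1666.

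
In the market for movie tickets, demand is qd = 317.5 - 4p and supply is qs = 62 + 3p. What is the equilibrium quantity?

Set qd = qs: 317.5 - 4p = 62 + 3p.
255.5 = 7p, so p* = 36.5.
q* = 317.5 − 4(36.5) = 171.5.

q* = 171.5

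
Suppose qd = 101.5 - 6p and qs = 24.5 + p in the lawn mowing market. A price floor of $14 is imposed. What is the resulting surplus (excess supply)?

Equilibrium price would be p* = 11, so the floor at 14 binds.
At p = 14: qd = 17.5, qs = 38.5.
Surplus = 38.5 − 17.5 = 21.

Surplus = 21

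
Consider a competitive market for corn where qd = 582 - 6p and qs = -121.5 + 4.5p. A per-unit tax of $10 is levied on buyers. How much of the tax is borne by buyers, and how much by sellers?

Pre-tax equilibrium: p* = 67, q* = 180.
Tax on buyers shifts demand to qd = 582 − 6(p + 10) = 522 - 6p.
522 - 6p = -121.5 + 4.5p gives seller price ps = 429/7; buyers pay pb = 429/7 + 10 = 499/7.
New quantity: q = 582 − 6(499/7) = 1080/7.
Buyer burden = 499/7 − 67 = 30/7; seller burden = 67 − 429/7 = 40/7.

Buyers bear 30/7, sellers bear 40/7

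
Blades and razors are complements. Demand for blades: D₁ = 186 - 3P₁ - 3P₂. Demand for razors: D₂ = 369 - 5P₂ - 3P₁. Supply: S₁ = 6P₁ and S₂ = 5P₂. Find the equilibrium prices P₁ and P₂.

Market 1: 186 - 3P₁ - 3P₂ = 6P₁ → 9P₁ + 3P₂ = 186.
Market 2: 10P₂ + 3P₁ = 369.
Eliminating P₂: 10×(1) − 3×(2) gives 81P₁ = 753, so P₁ = 251/27.
Back-substitute into (2): P₂ = (369 − 3×251/27) / 10 = 307/9.

P₁ = 251/27, P₂ = 307/9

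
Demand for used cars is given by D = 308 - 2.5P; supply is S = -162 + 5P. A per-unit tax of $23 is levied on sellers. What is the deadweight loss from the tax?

Pre-tax equilibrium: P* = 188/3, Q* = 454/3.
Tax on sellers shifts supply to S = -162 + 5(P − 23) = -277 + 5P.
308 - 2.5P = -277 + 5P gives buyer price Pb = 78; sellers receive Ps = 78 − 23 = 55.
New quantity: Q = 308 − 2.5(78) = 113.
DWL = ½ × 23 × (454/3 − 113) = 2645/6.

Deadweight loss = 2645/6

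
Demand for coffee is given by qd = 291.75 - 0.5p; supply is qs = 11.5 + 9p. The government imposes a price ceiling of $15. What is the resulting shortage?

Equilibrium price would be p* = 29.5, so the ceiling at 15 binds.
At p = 15: qd = 291.75 − 0.5(15) = 284.25, qs = 11.5 + 9(15) = 146.5.
Shortage = 284.25 − 146.5 = 137.75.

Shortage = 137.75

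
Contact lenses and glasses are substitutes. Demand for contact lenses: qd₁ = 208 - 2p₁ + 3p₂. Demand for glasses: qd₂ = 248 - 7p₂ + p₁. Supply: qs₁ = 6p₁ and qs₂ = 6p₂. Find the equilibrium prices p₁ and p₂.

p₁ = 3448/101, p₂ = 2192/101

Market 1: 208 - 2p₁ + 3p₂ = 6p₁ → 8p₁ - 3p₂ = 208.
Market 2: 13p₂ - p₁ = 248.
Eliminating p₂: 13×(1) + 3×(2) gives 101p₁ = 3448, so p₁ = 3448/101.
Back-substitute into (2): p₂ = (248 + 1×3448/101) / 13 = 2192/101.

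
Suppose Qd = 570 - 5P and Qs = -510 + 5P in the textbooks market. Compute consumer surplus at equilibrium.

Consumer surplus = 90

Equilibrium: 570 - 5P = -510 + 5P gives P* = 108, Q* = 30.
Demand choke price (Qd = 0): P = 114.
CS = ½(114 − 108)(30) = 90.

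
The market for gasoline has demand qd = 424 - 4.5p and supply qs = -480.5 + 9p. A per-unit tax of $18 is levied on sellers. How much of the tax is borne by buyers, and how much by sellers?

Buyers bear $12, sellers bear $6

Pre-tax equilibrium: p* = 67, q* = 122.5.
Tax on sellers shifts supply to qs = -480.5 + 9(p − 18) = -642.5 + 9p.
424 - 4.5p = -642.5 + 9p gives buyer price pb = 79; sellers receive ps = 79 − 18 = 61.
New quantity: q = 424 − 4.5(79) = 68.5.
Buyer burden = 79 − 67 = 12; seller burden = 67 − 61 = 6.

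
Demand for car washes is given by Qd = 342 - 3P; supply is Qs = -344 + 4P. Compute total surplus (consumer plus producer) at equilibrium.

Equilibrium: 342 - 3P = -344 + 4P gives P* = 98, Q* = 48.
Demand choke price: P = 114; supply starts at P = 86.
CS = ½(114 − 98)(48) = 384; PS = ½(98 − 86)(48) = 288.

Total surplus = 672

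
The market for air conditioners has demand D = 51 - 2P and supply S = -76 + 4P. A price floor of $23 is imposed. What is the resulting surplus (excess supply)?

Equilibrium price would be P* = 127/6, so the floor at 23 binds.
At P = 23: D = 5, S = 16.
Surplus = 16 − 5 = 11.

Surplus = 11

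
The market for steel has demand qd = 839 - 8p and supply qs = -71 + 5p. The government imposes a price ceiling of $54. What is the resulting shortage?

Equilibrium price would be p* = 70, so the ceiling at 54 binds.
At p = 54: qd = 839 − 8(54) = 407, qs = -71 + 5(54) = 199.
Shortage = 407 − 199 = 208.

Shortage = 208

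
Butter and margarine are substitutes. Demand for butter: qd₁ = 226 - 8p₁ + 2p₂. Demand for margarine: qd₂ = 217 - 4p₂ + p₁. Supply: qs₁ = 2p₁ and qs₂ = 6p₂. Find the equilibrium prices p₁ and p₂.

Market 1: 226 - 8p₁ + 2p₂ = 2p₁ → 10p₁ - 2p₂ = 226.
Market 2: 10p₂ - p₁ = 217.
Eliminating p₂: 10×(1) + 2×(2) gives 98p₁ = 2694, so p₁ = 1347/49.
Back-substitute into (2): p₂ = (217 + 1×1347/49) / 10 = 1198/49.

p₁ = 1347/49, p₂ = 1198/49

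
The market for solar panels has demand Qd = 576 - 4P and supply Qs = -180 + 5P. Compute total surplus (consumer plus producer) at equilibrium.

Total surplus = 12960

Equilibrium: 576 - 4P = -180 + 5P gives P* = 84, Q* = 240.
Demand choke price: P = 144; supply starts at P = 36.
CS = ½(144 − 84)(240) = 7200; PS = ½(84 − 36)(240) = 5760.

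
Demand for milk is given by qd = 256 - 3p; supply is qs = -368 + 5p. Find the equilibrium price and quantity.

p* = 78, q* = 22

Set qd = qs: 256 - 3p = -368 + 5p.
624 = 8p, so p* = 78.
q* = 256 − 3(78) = 22.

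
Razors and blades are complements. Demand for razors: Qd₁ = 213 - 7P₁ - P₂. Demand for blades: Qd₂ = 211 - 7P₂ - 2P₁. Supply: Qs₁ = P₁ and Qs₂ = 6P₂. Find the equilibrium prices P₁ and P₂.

Market 1: 213 - 7P₁ - P₂ = P₁ → 8P₁ + P₂ = 213.
Market 2: 13P₂ + 2P₁ = 211.
Eliminating P₂: 13×(1) − 1×(2) gives 102P₁ = 2558, so P₁ = 1279/51.
Back-substitute into (2): P₂ = (211 − 2×1279/51) / 13 = 631/51.

P₁ = 1279/51, P₂ = 631/51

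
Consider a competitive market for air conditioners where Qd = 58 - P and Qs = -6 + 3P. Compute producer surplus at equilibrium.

Equilibrium: 58 - P = -6 + 3P gives P* = 16, Q* = 42.
Supply starts at P = 2 (where Qs = 0).
PS = ½(16 − 2)(42) = 294.

Producer surplus = 294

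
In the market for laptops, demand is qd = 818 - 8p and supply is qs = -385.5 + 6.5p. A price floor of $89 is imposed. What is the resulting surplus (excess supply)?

Surplus = 87

Equilibrium price would be p* = 83, so the floor at 89 binds.
At p = 89: qd = 106, qs = 193.
Surplus = 193 − 106 = 87.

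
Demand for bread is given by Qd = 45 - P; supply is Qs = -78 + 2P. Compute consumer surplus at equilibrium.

Consumer surplus = 8

Equilibrium: 45 - P = -78 + 2P gives P* = 41, Q* = 4.
Demand choke price (Qd = 0): P = 45.
CS = ½(45 − 41)(4) = 8.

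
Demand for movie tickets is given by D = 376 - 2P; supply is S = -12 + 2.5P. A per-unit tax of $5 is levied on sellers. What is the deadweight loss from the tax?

Deadweight loss = 125/9

Pre-tax equilibrium: P* = 776/9, Q* = 1832/9.
Tax on sellers shifts supply to S = -12 + 2.5(P − 5) = -24.5 + 2.5P.
376 - 2P = -24.5 + 2.5P gives buyer price Pb = 89; sellers receive Ps = 89 − 5 = 84.
New quantity: Q = 376 − 2(89) = 198.
DWL = ½ × 5 × (1832/9 − 198) = 125/9.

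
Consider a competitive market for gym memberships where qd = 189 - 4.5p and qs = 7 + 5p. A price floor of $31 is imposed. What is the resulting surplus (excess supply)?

Surplus = 112.5

Equilibrium price would be p* = 364/19, so the floor at 31 binds.
At p = 31: qd = 49.5, qs = 162.
Surplus = 162 − 49.5 = 112.5.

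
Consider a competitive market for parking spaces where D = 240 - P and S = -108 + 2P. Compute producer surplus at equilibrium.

Equilibrium: 240 - P = -108 + 2P gives P* = 116, Q* = 124.
Supply starts at P = 54 (where S = 0).
PS = ½(116 − 54)(124) = 3844.

Producer surplus = 3844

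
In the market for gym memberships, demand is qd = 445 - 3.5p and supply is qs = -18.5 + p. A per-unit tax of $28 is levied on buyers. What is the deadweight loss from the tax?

Pre-tax equilibrium: p* = 103, q* = 84.5.
Tax on buyers shifts demand to qd = 445 − 3.5(p + 28) = 347 - 3.5p.
347 - 3.5p = -18.5 + p gives seller price ps = 731/9; buyers pay pb = 731/9 + 28 = 983/9.
New quantity: q = 445 − 3.5(983/9) = 1129/18.
DWL = ½ × 28 × (84.5 − 1129/18) = 2744/9.

Deadweight loss = 2744/9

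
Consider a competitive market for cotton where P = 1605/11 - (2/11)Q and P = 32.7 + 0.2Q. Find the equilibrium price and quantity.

Set the two price expressions equal: 1605/11 - (2/11)Q = 32.7 + 0.2Q.
12453/110 = (21/55)Q, so Q* = 296.5.
P* = 1605/11 − (2/11)(296.5) = 92.

P* = 92, Q* = 296.5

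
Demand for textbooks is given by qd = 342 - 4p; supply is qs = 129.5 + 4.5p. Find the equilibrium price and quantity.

p* = 25, q* = 242

Set qd = qs: 342 - 4p = 129.5 + 4.5p.
212.5 = 8.5p, so p* = 25.
q* = 342 − 4(25) = 242.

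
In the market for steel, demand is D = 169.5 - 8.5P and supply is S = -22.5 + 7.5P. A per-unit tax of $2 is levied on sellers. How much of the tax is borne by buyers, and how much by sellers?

Pre-tax equilibrium: P* = 12, Q* = 67.5.
Tax on sellers shifts supply to S = -22.5 + 7.5(P − 2) = -37.5 + 7.5P.
169.5 - 8.5P = -37.5 + 7.5P gives buyer price Pb = 12.9375; sellers receive Ps = 12.9375 − 2 = 10.9375.
New quantity: Q = 169.5 − 8.5(12.9375) = 59.53125.
Buyer burden = 12.9375 − 12 = 0.9375; seller burden = 12 − 10.9375 = 1.0625.

Buyers bear $0.9375, sellers bear $1.0625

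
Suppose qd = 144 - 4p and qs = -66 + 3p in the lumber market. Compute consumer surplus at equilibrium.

Consumer surplus = 72

Equilibrium: 144 - 4p = -66 + 3p gives p* = 30, q* = 24.
Demand choke price (qd = 0): p = 36.
CS = ½(36 − 30)(24) = 72.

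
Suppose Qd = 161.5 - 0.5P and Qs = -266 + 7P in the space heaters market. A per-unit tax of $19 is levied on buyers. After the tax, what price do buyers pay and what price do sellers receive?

Buyers pay 1121/15, sellers receive 836/15

Pre-tax equilibrium: P* = 57, Q* = 133.
Tax on buyers shifts demand to Qd = 161.5 − 0.5(P + 19) = 152 - 0.5P.
152 - 0.5P = -266 + 7P gives seller price Ps = 836/15; buyers pay Pb = 836/15 + 19 = 1121/15.
New quantity: Q = 161.5 − 0.5(1121/15) = 1862/15.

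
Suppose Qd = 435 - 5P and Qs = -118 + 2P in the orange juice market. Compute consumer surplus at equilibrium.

Consumer surplus = 160

Equilibrium: 435 - 5P = -118 + 2P gives P* = 79, Q* = 40.
Demand choke price (Qd = 0): P = 87.
CS = ½(87 − 79)(40) = 160.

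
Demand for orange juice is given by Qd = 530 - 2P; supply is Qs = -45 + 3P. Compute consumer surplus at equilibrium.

Equilibrium: 530 - 2P = -45 + 3P gives P* = 115, Q* = 300.
Demand choke price (Qd = 0): P = 265.
CS = ½(265 − 115)(300) = 22500.

Consumer surplus = 22500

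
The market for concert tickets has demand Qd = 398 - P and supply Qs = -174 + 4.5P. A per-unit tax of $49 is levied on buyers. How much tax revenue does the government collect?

Tax revenue = 136857/11

Pre-tax equilibrium: P* = 104, Q* = 294.
Tax on buyers shifts demand to Qd = 398 − 1(P + 49) = 349 - P.
349 - P = -174 + 4.5P gives seller price Ps = 1046/11; buyers pay Pb = 1046/11 + 49 = 1585/11.
New quantity: Q = 398 − 1(1585/11) = 2793/11.
Revenue = 49 × 2793/11 = 136857/11.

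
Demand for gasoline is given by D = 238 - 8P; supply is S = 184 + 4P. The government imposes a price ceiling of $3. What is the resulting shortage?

Equilibrium price would be P* = 4.5, so the ceiling at 3 binds.
At P = 3: D = 238 − 8(3) = 214, S = 184 + 4(3) = 196.
Shortage = 214 − 196 = 18.

Shortage = 18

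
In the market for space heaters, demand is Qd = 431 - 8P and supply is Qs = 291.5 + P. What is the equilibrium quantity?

Set Qd = Qs: 431 - 8P = 291.5 + P.
139.5 = 9P, so P* = 15.5.
Q* = 431 − 8(15.5) = 307.

Q* = 307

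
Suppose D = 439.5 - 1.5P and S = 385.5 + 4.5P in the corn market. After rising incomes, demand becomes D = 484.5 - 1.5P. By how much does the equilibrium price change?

ΔP = 7.5

Original equilibrium: P* = 9, Q* = 426.
New equilibrium: 484.5 - 1.5P = 385.5 + 4.5P, so 99 = 6P and P' = 16.5; Q' = 484.5 − 1.5(16.5) = 459.75.
Change in price: 16.5 − 9 = 7.5.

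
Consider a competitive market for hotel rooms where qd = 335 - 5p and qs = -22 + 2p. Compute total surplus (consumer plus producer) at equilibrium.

Equilibrium: 335 - 5p = -22 + 2p gives p* = 51, q* = 80.
Demand choke price: p = 67; supply starts at p = 11.
CS = ½(67 − 51)(80) = 640; PS = ½(51 − 11)(80) = 1600.

Total surplus = 2240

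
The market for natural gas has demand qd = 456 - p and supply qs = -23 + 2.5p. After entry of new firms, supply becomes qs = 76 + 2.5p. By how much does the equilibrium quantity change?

Original equilibrium: p* = 958/7, q* = 2234/7.
New equilibrium: 456 - p = 76 + 2.5p, so 380 = 3.5p and p' = 760/7; q' = 456 − 1(760/7) = 2432/7.
Change in quantity: 2432/7 − 2234/7 = 198/7.

Δq = 198/7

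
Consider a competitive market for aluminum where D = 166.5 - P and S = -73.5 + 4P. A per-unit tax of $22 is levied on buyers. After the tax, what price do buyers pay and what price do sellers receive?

Pre-tax equilibrium: P* = 48, Q* = 118.5.
Tax on buyers shifts demand to D = 166.5 − 1(P + 22) = 144.5 - P.
144.5 - P = -73.5 + 4P gives seller price Ps = 43.6; buyers pay Pb = 43.6 + 22 = 65.6.
New quantity: Q = 166.5 − 1(65.6) = 100.9.

Buyers pay $65.6, sellers receive $43.6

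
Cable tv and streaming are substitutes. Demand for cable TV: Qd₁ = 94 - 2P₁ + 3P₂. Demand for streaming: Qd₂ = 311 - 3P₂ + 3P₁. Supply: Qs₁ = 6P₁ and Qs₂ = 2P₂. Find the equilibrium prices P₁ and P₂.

Market 1: 94 - 2P₁ + 3P₂ = 6P₁ → 8P₁ - 3P₂ = 94.
Market 2: 5P₂ - 3P₁ = 311.
Eliminating P₂: 5×(1) + 3×(2) gives 31P₁ = 1403, so P₁ = 1403/31.
Back-substitute into (2): P₂ = (311 + 3×1403/31) / 5 = 2770/31.

P₁ = 1403/31, P₂ = 2770/31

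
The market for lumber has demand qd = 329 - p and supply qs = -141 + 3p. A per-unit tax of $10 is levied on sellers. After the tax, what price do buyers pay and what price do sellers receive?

Buyers pay $125, sellers receive $115

Pre-tax equilibrium: p* = 117.5, q* = 211.5.
Tax on sellers shifts supply to qs = -141 + 3(p − 10) = -171 + 3p.
329 - p = -171 + 3p gives buyer price pb = 125; sellers receive ps = 125 − 10 = 115.
New quantity: q = 329 − 1(125) = 204.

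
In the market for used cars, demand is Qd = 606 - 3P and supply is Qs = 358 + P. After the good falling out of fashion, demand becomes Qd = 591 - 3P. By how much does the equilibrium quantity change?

ΔQ = -3.75

Original equilibrium: P* = 62, Q* = 420.
New equilibrium: 591 - 3P = 358 + P, so 233 = 4P and P' = 58.25; Q' = 591 − 3(58.25) = 416.25.
Change in quantity: 416.25 − 420 = -3.75.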